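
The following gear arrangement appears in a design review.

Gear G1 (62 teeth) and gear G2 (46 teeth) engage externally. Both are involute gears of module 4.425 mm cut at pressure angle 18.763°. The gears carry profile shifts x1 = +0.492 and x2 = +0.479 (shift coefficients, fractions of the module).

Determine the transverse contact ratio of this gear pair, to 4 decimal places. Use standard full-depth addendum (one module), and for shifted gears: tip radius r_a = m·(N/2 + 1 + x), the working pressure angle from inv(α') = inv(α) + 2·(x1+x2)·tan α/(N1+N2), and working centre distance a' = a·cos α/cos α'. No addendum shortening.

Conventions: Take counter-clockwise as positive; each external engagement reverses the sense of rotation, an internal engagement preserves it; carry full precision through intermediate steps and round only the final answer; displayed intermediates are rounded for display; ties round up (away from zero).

1.7131

class = single-mesh tooth geometry [involute pair 62T × 46T, m = 4.425]
base radii: r_b1 = 129.885133, r_b2 = 96.366389
tip radii: r_a1 = 143.777100, r_a2 = 108.319575
inv(α') = inv(18.763°) + 2·(+0.492+0.479)·tan α/(62+46) = 0.01833963  ⇒  α' = 21.37923°
a' = a·cos α / cos α' = 238.9500·cos 18.763°/cos 21.37923° = 242.970817
action lengths: √(r_a1²−r_b1²) = 61.657982, √(r_a2²−r_b2²) = 49.463617
base pitch p_b = π·m·cos α = 13.162780
CR = (61.657982 + 49.463617 − 242.970817·sin 21.37923°)/13.162780 = 1.713104
contact ratio ≈ 1.7131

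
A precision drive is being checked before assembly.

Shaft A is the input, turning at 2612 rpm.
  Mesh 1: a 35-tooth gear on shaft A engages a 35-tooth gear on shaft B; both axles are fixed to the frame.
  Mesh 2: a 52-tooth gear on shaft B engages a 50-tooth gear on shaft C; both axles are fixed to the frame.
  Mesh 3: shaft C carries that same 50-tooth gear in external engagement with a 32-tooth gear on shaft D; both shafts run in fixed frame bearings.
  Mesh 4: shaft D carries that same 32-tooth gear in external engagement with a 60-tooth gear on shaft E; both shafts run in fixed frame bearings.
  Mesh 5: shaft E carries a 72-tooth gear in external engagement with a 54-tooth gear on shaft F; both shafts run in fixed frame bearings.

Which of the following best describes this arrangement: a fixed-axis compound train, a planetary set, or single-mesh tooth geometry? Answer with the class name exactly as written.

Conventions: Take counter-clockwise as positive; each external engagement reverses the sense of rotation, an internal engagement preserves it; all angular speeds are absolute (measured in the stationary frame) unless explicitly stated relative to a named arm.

class = fixed-axis compound train [5 meshes; 5 ratios multiply, 5 sense flips]
classification: fixed-axis compound train

fixed-axis compound train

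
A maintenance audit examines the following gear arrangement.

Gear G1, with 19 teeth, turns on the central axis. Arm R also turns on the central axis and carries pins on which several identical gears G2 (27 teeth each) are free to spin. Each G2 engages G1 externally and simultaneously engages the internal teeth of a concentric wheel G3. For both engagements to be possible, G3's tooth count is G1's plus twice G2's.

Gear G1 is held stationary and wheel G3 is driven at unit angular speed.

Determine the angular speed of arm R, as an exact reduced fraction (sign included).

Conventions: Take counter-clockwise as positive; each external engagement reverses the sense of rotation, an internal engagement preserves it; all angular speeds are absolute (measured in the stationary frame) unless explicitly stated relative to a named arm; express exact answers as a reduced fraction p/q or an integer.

topology: planetary set — G1 19T / G2 27T / G3 73T, arm = carrier (Willis)
ring teeth: 19 + 2·27 = 73
19(ω_sun−ω_arm) = −73(ω_ring−ω_arm),  ω_sun = 0, ω_ring = 1
19(0−ω_arm) = −73(1−ω_arm)  ⇒  92·ω_arm = 73  ⇒  ω_arm = 73/92
exact speed ratio = 73/92

73/92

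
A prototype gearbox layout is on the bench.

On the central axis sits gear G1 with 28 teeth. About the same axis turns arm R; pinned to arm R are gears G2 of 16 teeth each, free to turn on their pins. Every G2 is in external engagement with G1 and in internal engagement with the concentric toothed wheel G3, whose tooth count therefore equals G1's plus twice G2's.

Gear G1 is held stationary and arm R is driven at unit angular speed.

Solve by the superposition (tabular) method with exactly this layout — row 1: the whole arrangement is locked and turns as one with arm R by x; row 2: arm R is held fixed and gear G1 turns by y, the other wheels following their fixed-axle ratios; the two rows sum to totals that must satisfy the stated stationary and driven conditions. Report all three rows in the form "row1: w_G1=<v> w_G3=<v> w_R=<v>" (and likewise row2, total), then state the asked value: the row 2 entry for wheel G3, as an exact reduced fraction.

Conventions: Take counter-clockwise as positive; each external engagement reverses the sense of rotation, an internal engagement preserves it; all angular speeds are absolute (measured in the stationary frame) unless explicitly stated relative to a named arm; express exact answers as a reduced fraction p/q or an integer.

row1: w_G1=1 w_G3=1 w_R=1
row2: w_G1=-1 w_G3=7/15 w_R=0
total: w_G1=0 w_G3=22/15 w_R=1
asked value: 7/15

class = planetary set [G3 = 28+2·16 = 60; Willis about the carrier]
superposition row 1 [locked train]: every member turns x
row 2 — arm fixed, fixed-axis ratios: sun y, ring −(28/60)·y, arm 0
boundary: total ω_sun = x + y = 0 and total ω_arm = x = 1  ⇒  y = -1, x = 1
row 2 ring = −(28/60)·(-1) = 7/15
totals (row 1 + row 2): sun 1 + (-1) = 0, ring 1 + 7/15 = 22/15, arm 1 + 0 = 1
asked cell (row2, ring) = 7/15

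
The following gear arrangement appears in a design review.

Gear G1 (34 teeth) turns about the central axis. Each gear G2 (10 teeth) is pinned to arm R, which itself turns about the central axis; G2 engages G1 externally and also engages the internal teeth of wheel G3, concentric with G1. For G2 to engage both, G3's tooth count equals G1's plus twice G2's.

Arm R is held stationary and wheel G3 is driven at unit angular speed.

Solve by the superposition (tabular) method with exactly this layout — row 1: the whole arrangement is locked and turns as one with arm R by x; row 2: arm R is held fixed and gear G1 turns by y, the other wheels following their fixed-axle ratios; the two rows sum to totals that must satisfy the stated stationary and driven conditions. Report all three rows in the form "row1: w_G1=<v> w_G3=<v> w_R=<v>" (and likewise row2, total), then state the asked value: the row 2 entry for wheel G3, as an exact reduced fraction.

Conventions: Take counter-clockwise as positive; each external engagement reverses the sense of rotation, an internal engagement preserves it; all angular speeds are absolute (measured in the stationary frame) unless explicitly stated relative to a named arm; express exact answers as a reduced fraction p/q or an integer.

class = planetary set [G3 = 34+2·10 = 54; Willis about the carrier]
superposition row 1 [locked train]: every member turns x
superposition row 2 [arm held]: sun y, ring −(34/54)·y, arm 0
boundary: total ω_arm = x = 0 and total ω_ring = x − (34/54)·y = 1  ⇒  y = -27/17, x = 0
row 2 ring = −(34/54)·(-27/17) = 1
totals (row 1 + row 2): sun 0 + (-27/17) = -27/17, ring 0 + 1 = 1, arm 0 + 0 = 0
asked cell (row2, ring) = 1

row1: w_G1=0 w_G3=0 w_R=0
row2: w_G1=-27/17 w_G3=1 w_R=0
total: w_G1=-27/17 w_G3=1 w_R=0
asked value: 1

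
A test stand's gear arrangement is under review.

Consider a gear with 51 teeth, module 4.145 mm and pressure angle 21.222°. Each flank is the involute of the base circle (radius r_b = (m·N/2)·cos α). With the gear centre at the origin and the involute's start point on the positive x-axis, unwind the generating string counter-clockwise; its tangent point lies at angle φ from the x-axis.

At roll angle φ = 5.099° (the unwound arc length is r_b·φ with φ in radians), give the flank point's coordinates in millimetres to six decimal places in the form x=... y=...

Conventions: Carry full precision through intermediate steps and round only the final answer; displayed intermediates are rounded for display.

x=98.919016 y=0.023131

recognized (one wheel, involute flank): single-mesh tooth geometry, m = 4.145, N = 51
pitch radius r_p = m·N/2 = 4.145·51/2 = 105.697500
base radius r_b = r_p·cos α = 105.697500·cos 21.222° = 98.529611
roll angle φ = 5.099° = 0.08899434 rad
x = r_b·(cos φ + φ·sin φ) = 98.919016
y = r_b·(sin φ − φ·cos φ) = 0.023131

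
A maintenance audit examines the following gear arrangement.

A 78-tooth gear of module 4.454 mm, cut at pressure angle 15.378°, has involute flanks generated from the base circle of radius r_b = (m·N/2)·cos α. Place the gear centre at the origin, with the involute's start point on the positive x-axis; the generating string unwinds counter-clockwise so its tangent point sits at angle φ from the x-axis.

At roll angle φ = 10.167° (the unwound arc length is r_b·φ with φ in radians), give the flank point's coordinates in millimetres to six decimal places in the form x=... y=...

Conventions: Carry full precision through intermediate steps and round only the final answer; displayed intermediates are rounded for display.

class = single-mesh tooth geometry [base-circle involute, m = 4.454, 78T]
pitch radius r_p = m·N/2 = 4.454·78/2 = 173.706000
base radius r_b = r_p·cos α = 173.706000·cos 15.378° = 167.486856
roll angle φ = 10.167° = 0.17744763 rad
x = r_b·(cos φ + φ·sin φ) = 170.103020
y = r_b·(sin φ − φ·cos φ) = 0.310958

x=170.103020 y=0.310958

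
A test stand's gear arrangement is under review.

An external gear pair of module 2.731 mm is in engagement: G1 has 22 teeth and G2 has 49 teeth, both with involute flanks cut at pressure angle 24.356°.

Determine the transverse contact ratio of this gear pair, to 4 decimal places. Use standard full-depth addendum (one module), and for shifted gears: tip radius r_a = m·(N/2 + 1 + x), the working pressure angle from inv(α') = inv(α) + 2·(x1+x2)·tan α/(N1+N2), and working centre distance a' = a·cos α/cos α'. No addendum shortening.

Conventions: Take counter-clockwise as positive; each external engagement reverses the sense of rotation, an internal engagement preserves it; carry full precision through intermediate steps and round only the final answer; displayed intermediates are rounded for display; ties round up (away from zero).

class = single-mesh tooth geometry [involute pair 22T × 49T, m = 2.731]
base radii: r_b1 = 27.367370, r_b2 = 60.954597
tip radii: r_a1 = 32.772000, r_a2 = 69.640500
no profile shift: α' = α, a' = a
action lengths: √(r_a1²−r_b1²) = 18.028617, √(r_a2²−r_b2²) = 33.679910
base pitch p_b = π·m·cos α = 7.816103
CR = (18.028617 + 33.679910 − 96.950500·sin 24.35600°)/7.816103 = 1.500193
contact ratio ≈ 1.5002

1.5002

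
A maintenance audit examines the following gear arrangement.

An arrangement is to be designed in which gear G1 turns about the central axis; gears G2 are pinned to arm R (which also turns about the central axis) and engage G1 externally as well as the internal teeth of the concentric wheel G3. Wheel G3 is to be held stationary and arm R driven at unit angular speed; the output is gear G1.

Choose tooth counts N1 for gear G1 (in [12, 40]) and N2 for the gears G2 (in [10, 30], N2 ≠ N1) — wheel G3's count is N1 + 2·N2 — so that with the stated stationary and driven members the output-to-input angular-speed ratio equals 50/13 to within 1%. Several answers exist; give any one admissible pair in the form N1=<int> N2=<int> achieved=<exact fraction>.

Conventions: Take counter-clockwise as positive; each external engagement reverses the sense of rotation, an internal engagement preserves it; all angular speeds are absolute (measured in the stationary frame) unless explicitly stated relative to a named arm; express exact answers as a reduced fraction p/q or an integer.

planetary set to be sized for 50/13 (Willis relation)
Willis with ω_ring = 0: ω_sun/ω_arm = (N1+N3)/N1; set equal to 50/13  ⇒  N3/N1 = 50/13 − 1 = 37/13
N3 = N1 + 2·N2  ⇒  N2/N1 = (N3/N1 − 1)/2 = (37/13 − 1)/2 = 12/13
smallest multiple with N1 ≥ 12 and N2 ≥ 10: k = 1  ⇒  N1 = 1·13 = 13, N2 = 1·12 = 12 (N1 ≤ 40, N2 ≤ 30, N2 ≠ N1 ✓), N3 = 13 + 2·12 = 37
check: (N1+N3)/N1 with N1 = 13, N3 = 37 gives 50/13; |achieved − target| = 0 ≤ 1/26 ✓

N1=13 N2=12 achieved=50/13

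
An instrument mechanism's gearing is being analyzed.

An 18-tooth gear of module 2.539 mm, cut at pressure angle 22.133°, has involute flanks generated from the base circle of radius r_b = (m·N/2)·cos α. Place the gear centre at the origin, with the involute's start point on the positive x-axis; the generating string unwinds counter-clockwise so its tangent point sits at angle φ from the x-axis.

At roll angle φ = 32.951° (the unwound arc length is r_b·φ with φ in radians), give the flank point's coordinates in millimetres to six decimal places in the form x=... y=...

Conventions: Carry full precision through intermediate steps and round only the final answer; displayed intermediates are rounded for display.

x=24.383440 y=1.298215

recognized (one wheel, involute flank): single-mesh tooth geometry, m = 2.539, N = 18
pitch radius r_p = m·N/2 = 2.539·18/2 = 22.851000
base radius r_b = r_p·cos α = 22.851000·cos 22.133° = 21.167151
roll angle φ = 32.951° = 0.57510344 rad
x = r_b·(cos φ + φ·sin φ) = 24.383440
y = r_b·(sin φ − φ·cos φ) = 1.298215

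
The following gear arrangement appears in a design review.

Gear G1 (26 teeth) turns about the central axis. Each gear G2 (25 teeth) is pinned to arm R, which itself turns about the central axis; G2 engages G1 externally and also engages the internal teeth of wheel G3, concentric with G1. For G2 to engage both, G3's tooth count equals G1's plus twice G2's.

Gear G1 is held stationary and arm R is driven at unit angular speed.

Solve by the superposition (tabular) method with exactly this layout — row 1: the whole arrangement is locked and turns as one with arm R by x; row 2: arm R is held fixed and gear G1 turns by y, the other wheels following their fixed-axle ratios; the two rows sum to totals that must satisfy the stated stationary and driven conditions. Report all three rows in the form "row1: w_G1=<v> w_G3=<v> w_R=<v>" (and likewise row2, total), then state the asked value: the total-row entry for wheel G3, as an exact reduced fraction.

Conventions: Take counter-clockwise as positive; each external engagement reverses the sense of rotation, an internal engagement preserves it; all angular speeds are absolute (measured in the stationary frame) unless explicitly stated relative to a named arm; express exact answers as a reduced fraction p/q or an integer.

row1: w_G1=1 w_G3=1 w_R=1
row2: w_G1=-1 w_G3=13/38 w_R=0
total: w_G1=0 w_G3=51/38 w_R=1
asked value: 51/38

recognized (axles ride arm R): planetary set, 26/25/76 teeth
superposition row 1 [locked train]: every member turns x
row 2 — arm fixed, fixed-axis ratios: sun y, ring −(26/76)·y, arm 0
boundary: total ω_sun = x + y = 0 and total ω_arm = x = 1  ⇒  y = -1, x = 1
row 2 ring = −(26/76)·(-1) = 13/38
totals (row 1 + row 2): sun 1 + (-1) = 0, ring 1 + 13/38 = 51/38, arm 1 + 0 = 1
asked cell (total, ring) = 51/38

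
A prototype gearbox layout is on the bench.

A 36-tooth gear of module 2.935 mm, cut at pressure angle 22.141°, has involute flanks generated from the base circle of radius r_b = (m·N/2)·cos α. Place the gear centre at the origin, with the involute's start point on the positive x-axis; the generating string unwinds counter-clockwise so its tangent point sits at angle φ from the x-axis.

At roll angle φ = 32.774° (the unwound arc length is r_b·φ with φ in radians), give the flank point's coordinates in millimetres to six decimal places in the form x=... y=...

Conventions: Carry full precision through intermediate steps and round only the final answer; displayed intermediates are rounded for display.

x=56.296869 y=2.954168

class = single-mesh tooth geometry [base-circle involute, m = 2.935, 36T]
pitch radius r_p = m·N/2 = 2.935·36/2 = 52.830000
base radius r_b = r_p·cos α = 52.830000·cos 22.141° = 48.934272
roll angle φ = 32.774° = 0.57201421 rad
x = r_b·(cos φ + φ·sin φ) = 56.296869
y = r_b·(sin φ − φ·cos φ) = 2.954168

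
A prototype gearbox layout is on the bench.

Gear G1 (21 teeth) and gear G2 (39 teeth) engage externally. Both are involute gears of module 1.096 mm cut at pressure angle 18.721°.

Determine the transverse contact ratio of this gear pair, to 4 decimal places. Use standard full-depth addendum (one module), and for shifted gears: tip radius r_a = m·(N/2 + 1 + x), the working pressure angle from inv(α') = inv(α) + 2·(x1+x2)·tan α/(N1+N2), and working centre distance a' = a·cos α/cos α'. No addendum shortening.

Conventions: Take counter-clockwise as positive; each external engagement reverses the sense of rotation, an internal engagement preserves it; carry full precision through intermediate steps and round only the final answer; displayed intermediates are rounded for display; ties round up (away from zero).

single-mesh involute tooth geometry (21T engaging 39T at module 1.096)
base radii: r_b1 = 10.899143, r_b2 = 20.241265
tip radii: r_a1 = 12.604000, r_a2 = 22.468000
no profile shift: α' = α, a' = a
action lengths: √(r_a1²−r_b1²) = 6.330048, √(r_a2²−r_b2²) = 9.752036
base pitch p_b = π·m·cos α = 3.261016
CR = (6.330048 + 9.752036 − 32.880000·sin 18.72100°)/3.261016 = 1.695458
contact ratio ≈ 1.6955

1.6955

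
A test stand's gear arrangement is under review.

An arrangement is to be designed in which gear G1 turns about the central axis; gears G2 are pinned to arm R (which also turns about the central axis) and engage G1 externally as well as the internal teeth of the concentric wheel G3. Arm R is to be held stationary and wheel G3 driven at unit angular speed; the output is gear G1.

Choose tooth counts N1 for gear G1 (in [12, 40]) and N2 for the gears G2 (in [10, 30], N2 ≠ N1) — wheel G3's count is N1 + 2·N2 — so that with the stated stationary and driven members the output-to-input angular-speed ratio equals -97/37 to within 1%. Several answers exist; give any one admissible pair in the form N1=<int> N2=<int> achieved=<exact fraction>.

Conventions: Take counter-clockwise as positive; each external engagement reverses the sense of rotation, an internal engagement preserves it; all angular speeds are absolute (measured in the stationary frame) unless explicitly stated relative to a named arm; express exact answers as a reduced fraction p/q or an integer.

N1=37 N2=30 achieved=-97/37

planetary set to be sized for -97/37 (Willis relation)
Willis with ω_arm = 0: ω_sun/ω_ring = −N3/N1; set equal to -97/37  ⇒  N3/N1 = −(-97/37) = 97/37
N3 = N1 + 2·N2  ⇒  N2/N1 = (N3/N1 − 1)/2 = (97/37 − 1)/2 = 30/37
smallest multiple with N1 ≥ 12 and N2 ≥ 10: k = 1  ⇒  N1 = 1·37 = 37, N2 = 1·30 = 30 (N1 ≤ 40, N2 ≤ 30, N2 ≠ N1 ✓), N3 = 37 + 2·30 = 97
check: −N3/N1 with N1 = 37, N3 = 97 gives -97/37; |achieved − target| = 0 ≤ 97/3700 ✓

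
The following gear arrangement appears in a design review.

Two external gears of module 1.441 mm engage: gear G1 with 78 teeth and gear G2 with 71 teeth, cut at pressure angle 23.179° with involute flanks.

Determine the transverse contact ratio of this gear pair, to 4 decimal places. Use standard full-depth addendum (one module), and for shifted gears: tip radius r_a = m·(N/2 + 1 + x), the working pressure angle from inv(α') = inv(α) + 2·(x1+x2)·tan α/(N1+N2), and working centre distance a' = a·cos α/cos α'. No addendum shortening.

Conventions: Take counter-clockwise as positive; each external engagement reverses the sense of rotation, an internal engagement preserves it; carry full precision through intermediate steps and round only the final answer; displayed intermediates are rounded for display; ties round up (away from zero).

recognized (one external pair, fixed centres): single-mesh tooth geometry, m = 1.441, N1 = 78, N2 = 71
base radii: r_b1 = 51.662598, r_b2 = 47.026211
tip radii: r_a1 = 57.640000, r_a2 = 52.596500
no profile shift: α' = α, a' = a
action lengths: √(r_a1²−r_b1²) = 25.560626, √(r_a2²−r_b2²) = 23.556895
base pitch p_b = π·m·cos α = 4.161611
CR = (25.560626 + 23.556895 − 107.354500·sin 23.17900°)/4.161611 = 1.648941
contact ratio ≈ 1.6489

1.6489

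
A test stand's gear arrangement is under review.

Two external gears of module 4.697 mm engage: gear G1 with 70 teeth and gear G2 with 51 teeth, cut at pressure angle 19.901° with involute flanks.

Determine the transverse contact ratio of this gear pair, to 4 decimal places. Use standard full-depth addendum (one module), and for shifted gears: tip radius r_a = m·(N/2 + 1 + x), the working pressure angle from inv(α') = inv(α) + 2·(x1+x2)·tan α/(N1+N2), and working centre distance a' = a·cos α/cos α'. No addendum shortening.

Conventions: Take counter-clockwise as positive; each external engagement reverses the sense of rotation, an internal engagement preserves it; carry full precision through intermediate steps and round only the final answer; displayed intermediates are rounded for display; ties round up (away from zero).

1.7885

single-mesh involute tooth geometry (70T engaging 51T at module 4.697)
base radii: r_b1 = 154.577690, r_b2 = 112.620888
tip radii: r_a1 = 169.092000, r_a2 = 124.470500
no profile shift: α' = α, a' = a
action lengths: √(r_a1²−r_b1²) = 68.540807, √(r_a2²−r_b2²) = 53.004159
base pitch p_b = π·m·cos α = 13.874861
CR = (68.540807 + 53.004159 − 284.168500·sin 19.90100°)/13.874861 = 1.788498
contact ratio ≈ 1.7885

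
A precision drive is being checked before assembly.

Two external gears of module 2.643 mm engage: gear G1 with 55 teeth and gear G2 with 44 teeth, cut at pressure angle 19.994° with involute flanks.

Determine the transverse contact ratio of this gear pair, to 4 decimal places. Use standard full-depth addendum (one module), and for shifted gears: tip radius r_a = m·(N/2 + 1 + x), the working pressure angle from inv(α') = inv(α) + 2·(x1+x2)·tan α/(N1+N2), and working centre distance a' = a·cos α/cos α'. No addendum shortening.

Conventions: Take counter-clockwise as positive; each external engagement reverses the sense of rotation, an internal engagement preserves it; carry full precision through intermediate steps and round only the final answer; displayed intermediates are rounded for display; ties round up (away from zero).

recognized (one external pair, fixed centres): single-mesh tooth geometry, m = 2.643, N1 = 55, N2 = 44
base radii: r_b1 = 68.301812, r_b2 = 54.641449
tip radii: r_a1 = 75.325500, r_a2 = 60.789000
no profile shift: α' = α, a' = a
action lengths: √(r_a1²−r_b1²) = 31.761509, √(r_a2²−r_b2²) = 26.638591
base pitch p_b = π·m·cos α = 7.802781
CR = (31.761509 + 26.638591 − 130.828500·sin 19.99400°)/7.802781 = 1.751554
contact ratio ≈ 1.7516

1.7516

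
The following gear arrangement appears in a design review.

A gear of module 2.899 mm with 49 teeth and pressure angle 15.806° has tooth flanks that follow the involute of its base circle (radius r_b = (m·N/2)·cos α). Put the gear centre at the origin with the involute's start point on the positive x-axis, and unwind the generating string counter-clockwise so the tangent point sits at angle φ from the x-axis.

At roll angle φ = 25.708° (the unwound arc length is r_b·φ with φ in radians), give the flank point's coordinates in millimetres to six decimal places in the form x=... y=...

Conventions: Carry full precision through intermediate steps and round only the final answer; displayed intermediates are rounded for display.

x=74.876782 y=2.016610

single-mesh involute tooth geometry (49T wheel at module 2.899)
pitch radius r_p = m·N/2 = 2.899·49/2 = 71.025500
base radius r_b = r_p·cos α = 71.025500·cos 15.806° = 68.339989
roll angle φ = 25.708° = 0.44868924 rad
x = r_b·(cos φ + φ·sin φ) = 74.876782
y = r_b·(sin φ − φ·cos φ) = 2.016610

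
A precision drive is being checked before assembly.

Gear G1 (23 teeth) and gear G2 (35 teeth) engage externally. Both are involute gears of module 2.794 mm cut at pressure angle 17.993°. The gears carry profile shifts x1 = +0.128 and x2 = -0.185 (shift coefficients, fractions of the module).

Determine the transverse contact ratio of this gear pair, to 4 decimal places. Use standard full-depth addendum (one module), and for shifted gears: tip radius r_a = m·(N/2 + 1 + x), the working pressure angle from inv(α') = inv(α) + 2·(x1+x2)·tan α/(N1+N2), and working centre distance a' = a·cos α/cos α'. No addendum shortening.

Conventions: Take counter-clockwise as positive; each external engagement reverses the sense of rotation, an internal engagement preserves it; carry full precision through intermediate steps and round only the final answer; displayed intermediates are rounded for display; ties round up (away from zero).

class = single-mesh tooth geometry [involute pair 23T × 35T, m = 2.794]
base radii: r_b1 = 30.559610, r_b2 = 46.503754
tip radii: r_a1 = 35.282632, r_a2 = 51.172110
inv(α') = inv(17.993°) + 2·(+0.128-0.185)·tan α/(23+35) = 0.01010917  ⇒  α' = 17.63887°
a' = a·cos α / cos α' = 81.0260·cos 17.993°/cos 17.63887° = 80.865217
action lengths: √(r_a1²−r_b1²) = 17.634465, √(r_a2²−r_b2²) = 21.353822
base pitch p_b = π·m·cos α = 8.348334
CR = (17.634465 + 21.353822 − 80.865217·sin 17.63887°)/8.348334 = 1.735052
contact ratio ≈ 1.7351

1.7351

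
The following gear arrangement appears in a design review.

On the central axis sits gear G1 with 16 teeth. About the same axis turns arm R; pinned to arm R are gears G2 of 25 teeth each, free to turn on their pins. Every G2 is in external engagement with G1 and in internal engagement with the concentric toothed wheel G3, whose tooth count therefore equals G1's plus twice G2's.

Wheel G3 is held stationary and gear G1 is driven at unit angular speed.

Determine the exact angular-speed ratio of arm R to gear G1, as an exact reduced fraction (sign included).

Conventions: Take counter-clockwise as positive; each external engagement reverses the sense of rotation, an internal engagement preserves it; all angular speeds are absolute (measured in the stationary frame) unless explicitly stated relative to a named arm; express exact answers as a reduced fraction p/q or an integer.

recognized (axles ride arm R): planetary set, 16/25/66 teeth
ring teeth: 16 + 2·25 = 66
16(ω_sun−ω_arm) = −66(ω_ring−ω_arm),  ω_ring = 0, ω_sun = 1
16(1−ω_arm) = −66(0−ω_arm)  ⇒  82·ω_arm = 16  ⇒  ω_arm = 8/41
ω_out/ω_in = 8/41

8/41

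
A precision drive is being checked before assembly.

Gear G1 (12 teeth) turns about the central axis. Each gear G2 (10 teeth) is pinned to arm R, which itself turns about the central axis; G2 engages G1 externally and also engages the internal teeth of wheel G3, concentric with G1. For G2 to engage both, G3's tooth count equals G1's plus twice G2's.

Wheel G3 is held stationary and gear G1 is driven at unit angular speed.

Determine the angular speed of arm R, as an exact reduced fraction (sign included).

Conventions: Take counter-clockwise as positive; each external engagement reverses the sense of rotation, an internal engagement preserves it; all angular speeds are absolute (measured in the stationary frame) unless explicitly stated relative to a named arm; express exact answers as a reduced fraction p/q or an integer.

3/11

class = planetary set [G3 = 12+2·10 = 32; Willis about the carrier]
ring teeth: 12 + 2·10 = 32
12(ω_sun−ω_arm) = −32(ω_ring−ω_arm),  ω_ring = 0, ω_sun = 1
12(1−ω_arm) = −32(0−ω_arm)  ⇒  44·ω_arm = 12  ⇒  ω_arm = 3/11
exact speed ratio = 3/11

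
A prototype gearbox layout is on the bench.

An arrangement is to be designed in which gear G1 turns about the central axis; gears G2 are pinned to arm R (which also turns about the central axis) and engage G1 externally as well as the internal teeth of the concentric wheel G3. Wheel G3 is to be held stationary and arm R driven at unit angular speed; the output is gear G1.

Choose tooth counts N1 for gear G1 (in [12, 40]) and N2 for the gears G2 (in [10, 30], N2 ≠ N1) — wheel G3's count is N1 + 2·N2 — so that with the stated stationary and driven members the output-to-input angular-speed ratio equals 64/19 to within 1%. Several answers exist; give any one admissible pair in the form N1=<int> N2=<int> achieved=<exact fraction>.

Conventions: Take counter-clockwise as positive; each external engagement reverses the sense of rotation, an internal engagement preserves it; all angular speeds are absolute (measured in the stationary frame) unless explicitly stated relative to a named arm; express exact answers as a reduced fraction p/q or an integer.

design class (target 64/19): planetary set
Willis with ω_ring = 0: ω_sun/ω_arm = (N1+N3)/N1; set equal to 64/19  ⇒  N3/N1 = 64/19 − 1 = 45/19
N3 = N1 + 2·N2  ⇒  N2/N1 = (N3/N1 − 1)/2 = (45/19 − 1)/2 = 13/19
smallest multiple with N1 ≥ 12 and N2 ≥ 10: k = 1  ⇒  N1 = 1·19 = 19, N2 = 1·13 = 13 (N1 ≤ 40, N2 ≤ 30, N2 ≠ N1 ✓), N3 = 19 + 2·13 = 45
check: (N1+N3)/N1 with N1 = 19, N3 = 45 gives 64/19; |achieved − target| = 0 ≤ 16/475 ✓

N1=19 N2=13 achieved=64/19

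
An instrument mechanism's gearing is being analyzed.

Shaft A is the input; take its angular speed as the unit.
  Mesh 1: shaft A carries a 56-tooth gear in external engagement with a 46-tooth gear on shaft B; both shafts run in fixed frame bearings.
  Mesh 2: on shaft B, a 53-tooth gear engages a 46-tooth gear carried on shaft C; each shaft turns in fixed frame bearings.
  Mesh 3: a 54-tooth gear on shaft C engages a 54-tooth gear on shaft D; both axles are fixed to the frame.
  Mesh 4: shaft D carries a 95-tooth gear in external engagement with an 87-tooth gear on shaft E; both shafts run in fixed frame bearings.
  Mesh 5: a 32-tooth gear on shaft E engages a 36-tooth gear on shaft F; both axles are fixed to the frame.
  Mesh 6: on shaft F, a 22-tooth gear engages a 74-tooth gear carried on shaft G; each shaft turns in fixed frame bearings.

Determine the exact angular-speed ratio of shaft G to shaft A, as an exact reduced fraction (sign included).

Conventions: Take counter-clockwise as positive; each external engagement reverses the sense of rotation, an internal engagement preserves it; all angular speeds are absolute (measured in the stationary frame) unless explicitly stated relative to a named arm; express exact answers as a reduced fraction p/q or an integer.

6203120/15325659

class = fixed-axis compound train [6 meshes; 6 ratios multiply, 6 sense flips]
mesh 1 [56T→46T]: running ratio 28/23, sense −
mesh 2 [53T→46T]: running ratio 742/529, sense +
mesh 3 [54T→54T]: running ratio 742/529, sense −
mesh 4 [95T→87T]: running ratio 70490/46023, sense +
mesh 5 [32T→36T]: running ratio 563920/414207, sense −
mesh 6 [22T→74T]: running ratio 6203120/15325659, sense +
ω_out/ω_in = 6203120/15325659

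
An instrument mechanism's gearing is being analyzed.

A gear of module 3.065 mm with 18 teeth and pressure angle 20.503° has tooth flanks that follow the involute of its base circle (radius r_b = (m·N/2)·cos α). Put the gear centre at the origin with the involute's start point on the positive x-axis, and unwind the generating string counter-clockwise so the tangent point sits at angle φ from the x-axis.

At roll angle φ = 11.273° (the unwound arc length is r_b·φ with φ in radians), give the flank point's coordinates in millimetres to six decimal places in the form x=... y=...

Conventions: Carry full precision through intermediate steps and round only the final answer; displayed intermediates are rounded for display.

topology: single-mesh involute geometry — m = 3.065, N = 18
pitch radius r_p = m·N/2 = 3.065·18/2 = 27.585000
base radius r_b = r_p·cos α = 27.585000·cos 20.503° = 25.837596
roll angle φ = 11.273° = 0.19675097 rad
x = r_b·(cos φ + φ·sin φ) = 26.332866
y = r_b·(sin φ − φ·cos φ) = 0.065343

x=26.332866 y=0.065343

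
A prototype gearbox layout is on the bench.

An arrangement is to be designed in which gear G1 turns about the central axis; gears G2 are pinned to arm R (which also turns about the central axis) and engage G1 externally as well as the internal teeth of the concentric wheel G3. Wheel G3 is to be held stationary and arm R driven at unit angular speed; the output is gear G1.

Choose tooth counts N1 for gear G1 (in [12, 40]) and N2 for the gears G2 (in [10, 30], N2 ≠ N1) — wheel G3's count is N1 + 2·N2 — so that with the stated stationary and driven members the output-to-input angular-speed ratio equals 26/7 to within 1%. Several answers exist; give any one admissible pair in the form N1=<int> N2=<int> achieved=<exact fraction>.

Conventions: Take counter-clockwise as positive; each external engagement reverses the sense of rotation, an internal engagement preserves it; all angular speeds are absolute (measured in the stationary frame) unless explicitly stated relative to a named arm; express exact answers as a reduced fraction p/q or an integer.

N1=14 N2=12 achieved=26/7

class = planetary set [ratio 26/7 wanted; Willis about the carrier]
Willis with ω_ring = 0: ω_sun/ω_arm = (N1+N3)/N1; set equal to 26/7  ⇒  N3/N1 = 26/7 − 1 = 19/7
N3 = N1 + 2·N2  ⇒  N2/N1 = (N3/N1 − 1)/2 = (19/7 − 1)/2 = 6/7
smallest multiple with N1 ≥ 12 and N2 ≥ 10: k = 2  ⇒  N1 = 2·7 = 14, N2 = 2·6 = 12 (N1 ≤ 40, N2 ≤ 30, N2 ≠ N1 ✓), N3 = 14 + 2·12 = 38
check: (N1+N3)/N1 with N1 = 14, N3 = 38 gives 26/7; |achieved − target| = 0 ≤ 13/350 ✓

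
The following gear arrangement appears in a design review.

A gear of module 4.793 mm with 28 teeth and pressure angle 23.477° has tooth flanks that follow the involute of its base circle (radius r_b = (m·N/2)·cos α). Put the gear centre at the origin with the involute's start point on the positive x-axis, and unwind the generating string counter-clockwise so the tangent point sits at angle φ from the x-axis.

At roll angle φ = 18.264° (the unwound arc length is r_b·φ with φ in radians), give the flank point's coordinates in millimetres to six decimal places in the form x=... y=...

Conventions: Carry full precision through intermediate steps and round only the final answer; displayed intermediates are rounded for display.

x=64.595297 y=0.657791

class = single-mesh tooth geometry [base-circle involute, m = 4.793, 28T]
pitch radius r_p = m·N/2 = 4.793·28/2 = 67.102000
base radius r_b = r_p·cos α = 67.102000·cos 23.477° = 61.547301
roll angle φ = 18.264° = 0.31876693 rad
x = r_b·(cos φ + φ·sin φ) = 64.595297
y = r_b·(sin φ − φ·cos φ) = 0.657791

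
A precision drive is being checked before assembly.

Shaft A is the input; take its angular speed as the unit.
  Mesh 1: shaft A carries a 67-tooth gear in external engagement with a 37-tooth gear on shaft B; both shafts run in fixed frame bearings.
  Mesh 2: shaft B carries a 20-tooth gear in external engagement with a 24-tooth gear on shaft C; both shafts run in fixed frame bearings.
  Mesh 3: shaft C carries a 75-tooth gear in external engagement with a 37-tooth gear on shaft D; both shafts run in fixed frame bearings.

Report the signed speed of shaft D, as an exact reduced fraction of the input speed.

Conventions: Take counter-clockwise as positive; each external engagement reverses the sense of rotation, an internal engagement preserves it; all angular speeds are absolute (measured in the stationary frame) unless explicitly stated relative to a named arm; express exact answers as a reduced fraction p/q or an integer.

-8375/2738

3-mesh fixed-axis compound train (all bearings frame-fixed)
mesh 1 [67T→37T]: |ω|/ω_in = 1×67/37 = 67/37, sense flips to −
mesh 2 [20T→24T]: |ω|/ω_in = (67/37)×20/24 = 335/222, sense flips to +
mesh 3 [75T→37T]: |ω|/ω_in = (335/222)×75/37 = 8375/2738, sense flips to −
signed output speed (× input speed) = -8375/2738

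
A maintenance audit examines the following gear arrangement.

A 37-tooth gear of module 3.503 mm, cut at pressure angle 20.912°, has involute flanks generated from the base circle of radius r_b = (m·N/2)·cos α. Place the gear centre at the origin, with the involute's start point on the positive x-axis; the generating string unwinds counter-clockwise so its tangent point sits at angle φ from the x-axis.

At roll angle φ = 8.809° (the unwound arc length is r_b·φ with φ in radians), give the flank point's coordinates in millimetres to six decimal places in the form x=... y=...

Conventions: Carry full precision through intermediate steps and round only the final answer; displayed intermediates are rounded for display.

x=61.248001 y=0.073162

topology: single-mesh involute geometry — m = 3.503, N = 37
pitch radius r_p = m·N/2 = 3.503·37/2 = 64.805500
base radius r_b = r_p·cos α = 64.805500·cos 20.912° = 60.536745
roll angle φ = 8.809° = 0.15374605 rad
x = r_b·(cos φ + φ·sin φ) = 61.248001
y = r_b·(sin φ − φ·cos φ) = 0.073162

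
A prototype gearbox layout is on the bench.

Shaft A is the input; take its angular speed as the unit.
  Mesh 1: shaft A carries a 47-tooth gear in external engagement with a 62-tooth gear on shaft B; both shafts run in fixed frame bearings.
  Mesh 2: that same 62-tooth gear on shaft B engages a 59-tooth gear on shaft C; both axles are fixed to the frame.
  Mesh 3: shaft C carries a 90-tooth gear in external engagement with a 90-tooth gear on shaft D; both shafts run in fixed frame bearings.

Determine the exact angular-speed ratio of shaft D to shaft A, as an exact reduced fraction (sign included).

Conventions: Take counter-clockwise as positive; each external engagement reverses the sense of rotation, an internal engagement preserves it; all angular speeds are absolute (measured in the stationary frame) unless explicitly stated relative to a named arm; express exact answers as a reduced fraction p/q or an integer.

class = fixed-axis compound train [3 meshes; 3 ratios multiply, 3 sense flips]
mesh 1 [47T→62T]: running ratio 47/62, sense −
mesh 2 [62T→59T]: running ratio 47/59, sense +
mesh 3 [90T→90T]: running ratio 47/59, sense −
ω_out/ω_in = -47/59

-47/59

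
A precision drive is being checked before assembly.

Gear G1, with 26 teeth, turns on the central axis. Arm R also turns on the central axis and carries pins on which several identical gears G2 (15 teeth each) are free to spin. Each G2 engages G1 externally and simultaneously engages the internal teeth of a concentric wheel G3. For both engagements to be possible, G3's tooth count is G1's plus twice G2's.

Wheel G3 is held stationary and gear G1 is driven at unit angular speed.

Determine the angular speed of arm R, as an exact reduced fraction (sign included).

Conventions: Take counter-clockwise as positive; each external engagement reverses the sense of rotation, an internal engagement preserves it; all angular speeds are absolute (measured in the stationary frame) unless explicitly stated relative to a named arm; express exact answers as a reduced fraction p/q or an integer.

13/41

planetary set (26T centre, 15T on arm, 56T internal) — Willis relation
ring teeth: 26 + 2·15 = 56
26(ω_sun−ω_arm) = −56(ω_ring−ω_arm),  ω_ring = 0, ω_sun = 1
26(1−ω_arm) = −56(0−ω_arm)  ⇒  82·ω_arm = 26  ⇒  ω_arm = 13/41
exact speed ratio = 13/41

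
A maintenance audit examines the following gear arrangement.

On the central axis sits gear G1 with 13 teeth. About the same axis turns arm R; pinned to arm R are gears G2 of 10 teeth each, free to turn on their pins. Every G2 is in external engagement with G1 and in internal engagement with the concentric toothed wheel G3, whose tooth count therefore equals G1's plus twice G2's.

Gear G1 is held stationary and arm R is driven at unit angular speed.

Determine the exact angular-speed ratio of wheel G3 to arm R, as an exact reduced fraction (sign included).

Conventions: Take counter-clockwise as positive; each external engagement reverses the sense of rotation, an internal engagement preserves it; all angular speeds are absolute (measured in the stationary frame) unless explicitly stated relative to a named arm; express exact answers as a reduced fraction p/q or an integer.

topology: planetary set — G1 13T / G2 10T / G3 33T, arm = carrier (Willis)
ring teeth: 13 + 2·10 = 33
13(ω_sun−ω_arm) = −33(ω_ring−ω_arm),  ω_sun = 0, ω_arm = 1
ω_ring = 1 − (13/33)(0−1) = 46/33
ω_out/ω_in = 46/33

46/33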